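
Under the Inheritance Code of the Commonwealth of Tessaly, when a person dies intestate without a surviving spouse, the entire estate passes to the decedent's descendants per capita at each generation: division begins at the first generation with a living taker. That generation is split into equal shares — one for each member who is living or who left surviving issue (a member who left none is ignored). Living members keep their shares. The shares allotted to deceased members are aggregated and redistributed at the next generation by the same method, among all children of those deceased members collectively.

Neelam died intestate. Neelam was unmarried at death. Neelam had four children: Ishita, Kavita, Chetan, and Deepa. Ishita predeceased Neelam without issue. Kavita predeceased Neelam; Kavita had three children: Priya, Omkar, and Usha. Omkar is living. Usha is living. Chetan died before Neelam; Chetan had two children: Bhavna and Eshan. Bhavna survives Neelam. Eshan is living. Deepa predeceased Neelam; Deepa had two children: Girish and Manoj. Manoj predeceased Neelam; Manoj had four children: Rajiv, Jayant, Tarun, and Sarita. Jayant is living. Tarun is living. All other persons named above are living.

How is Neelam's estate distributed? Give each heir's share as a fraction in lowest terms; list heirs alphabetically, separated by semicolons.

There is no surviving spouse, so the entire estate passes to Neelam's descendants per capita at each generation.
No one at generation 1 (Kavita, Chetan, Deepa) is living; moving to the next generation.
At generation 2 (Priya, Omkar, Usha, Bhavna, Eshan, Girish, Manoj) there are 7 shares of (1)/7 = 1/7 each.
Living: Priya, Omkar, Usha, Bhavna, Eshan, and Girish — each takes 1/7.
Deceased: Manoj. That 1/7 share is carried to generation 3.
At generation 3 (Rajiv, Jayant, Tarun, Sarita) there are 4 shares of (1/7)/4 = 1/28 each.
Living: Rajiv, Jayant, Tarun, and Sarita — each takes 1/28.

Bhavna 1/7; Eshan 1/7; Girish 1/7; Jayant 1/28; Omkar 1/7; Priya 1/7; Rajiv 1/28; Sarita 1/28; Tarun 1/28; Usha 1/7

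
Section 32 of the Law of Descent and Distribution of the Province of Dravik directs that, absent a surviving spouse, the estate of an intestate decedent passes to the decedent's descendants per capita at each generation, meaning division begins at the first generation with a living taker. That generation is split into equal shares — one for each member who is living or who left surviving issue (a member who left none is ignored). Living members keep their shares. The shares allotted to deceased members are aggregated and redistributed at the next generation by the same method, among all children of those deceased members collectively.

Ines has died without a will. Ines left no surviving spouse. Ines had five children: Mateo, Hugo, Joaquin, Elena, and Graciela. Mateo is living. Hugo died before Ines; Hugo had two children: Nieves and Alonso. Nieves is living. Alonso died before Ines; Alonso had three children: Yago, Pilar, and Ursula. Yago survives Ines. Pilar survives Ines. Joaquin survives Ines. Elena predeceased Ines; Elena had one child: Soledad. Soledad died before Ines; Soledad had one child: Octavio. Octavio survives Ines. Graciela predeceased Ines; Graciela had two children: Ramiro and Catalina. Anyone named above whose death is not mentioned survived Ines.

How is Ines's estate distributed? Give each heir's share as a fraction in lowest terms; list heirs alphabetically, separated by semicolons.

Catalina 3/25; Joaquin 1/5; Mateo 1/5; Nieves 3/25; Octavio 3/50; Pilar 3/50; Ramiro 3/25; Ursula 3/50; Yago 3/50

There is no surviving spouse, so the entire estate passes to Ines's descendants per capita at each generation.
At generation 1 (Mateo, Hugo, Joaquin, Elena, Graciela) there are 5 shares of (1)/5 = 1/5 each.
Living: Mateo and Joaquin — each takes 1/5.
Deceased: Hugo, Elena, and Graciela. Their combined 3/5 is pooled and carried to generation 2.
At generation 2 (Nieves, Alonso, Soledad, Ramiro, Catalina) there are 5 shares of (3/5)/5 = 3/25 each.
Living: Nieves, Ramiro, and Catalina — each takes 3/25.
Deceased: Alonso and Soledad. Their combined 6/25 is pooled and carried to generation 3.
At generation 3 (Yago, Pilar, Ursula, Octavio) there are 4 shares of (6/25)/4 = 3/50 each.
Living: Yago, Pilar, Ursula, and Octavio — each takes 3/50.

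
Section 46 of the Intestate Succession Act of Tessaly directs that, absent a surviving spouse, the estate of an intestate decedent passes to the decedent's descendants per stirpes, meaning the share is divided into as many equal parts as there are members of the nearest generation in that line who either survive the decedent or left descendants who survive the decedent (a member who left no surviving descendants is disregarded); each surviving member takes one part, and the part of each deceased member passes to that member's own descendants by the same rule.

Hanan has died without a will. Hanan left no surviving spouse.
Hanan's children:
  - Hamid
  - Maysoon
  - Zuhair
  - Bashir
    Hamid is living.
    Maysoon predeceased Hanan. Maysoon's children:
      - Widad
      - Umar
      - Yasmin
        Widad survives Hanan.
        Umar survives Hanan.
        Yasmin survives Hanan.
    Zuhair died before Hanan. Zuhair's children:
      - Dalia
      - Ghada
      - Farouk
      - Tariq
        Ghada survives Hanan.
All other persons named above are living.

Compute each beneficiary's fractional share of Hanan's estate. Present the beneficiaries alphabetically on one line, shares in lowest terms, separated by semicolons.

Bashir 1/4; Dalia 1/16; Farouk 1/16; Ghada 1/16; Hamid 1/4; Tariq 1/16; Umar 1/12; Widad 1/12; Yasmin 1/12

There is no surviving spouse, so the entire estate passes to Hanan's descendants per stirpes.
The estate is divided into 4 equal shares of 1/4 among Hamid, Maysoon, Zuhair, Bashir.
Hamid is living and takes 1/4.
Maysoon predeceased; the 1/4 allotted to Maysoon's branch passes to Maysoon's issue by representation.
The 1/4 is divided into 3 equal shares of 1/12 among Widad, Umar, Yasmin.
Widad is living and takes 1/12.
Umar is living and takes 1/12.
Yasmin is living and takes 1/12.
Zuhair predeceased; the 1/4 allotted to Zuhair's branch passes to Zuhair's issue by representation.
The 1/4 is divided into 4 equal shares of 1/16 among Dalia, Ghada, Farouk, Tariq.
Dalia is living and takes 1/16.
Ghada is living and takes 1/16.
Farouk is living and takes 1/16.
Tariq is living and takes 1/16.
Bashir is living and takes 1/4.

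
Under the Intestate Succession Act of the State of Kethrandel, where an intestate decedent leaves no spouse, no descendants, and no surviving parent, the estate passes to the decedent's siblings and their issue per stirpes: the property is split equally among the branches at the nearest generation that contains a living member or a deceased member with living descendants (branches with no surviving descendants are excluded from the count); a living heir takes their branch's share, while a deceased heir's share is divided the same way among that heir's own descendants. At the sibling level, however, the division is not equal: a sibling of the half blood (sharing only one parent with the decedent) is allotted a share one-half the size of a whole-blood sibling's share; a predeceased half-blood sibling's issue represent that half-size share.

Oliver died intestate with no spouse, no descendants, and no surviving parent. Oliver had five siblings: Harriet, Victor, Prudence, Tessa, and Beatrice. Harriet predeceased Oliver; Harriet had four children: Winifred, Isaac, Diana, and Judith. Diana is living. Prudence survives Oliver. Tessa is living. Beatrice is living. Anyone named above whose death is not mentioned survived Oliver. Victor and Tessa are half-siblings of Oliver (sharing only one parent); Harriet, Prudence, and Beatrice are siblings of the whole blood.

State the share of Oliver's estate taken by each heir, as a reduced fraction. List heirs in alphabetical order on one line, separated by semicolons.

No spouse, descendants, or parent survives, so the estate passes to Oliver's siblings per stirpes.
Half-blood siblings count for one-half the weight of whole-blood siblings at the initial division.
Dividing 1 in proportion to weights (total weight 4): Harriet (weight 1) → 1/4; Victor (weight 1/2) → 1/8; Prudence (weight 1) → 1/4; Tessa (weight 1/2) → 1/8; Beatrice (weight 1) → 1/4.
Harriet predeceased; the 1/4 allotted to Harriet's branch passes to Harriet's issue by representation.
The 1/4 is divided into 4 equal shares of 1/16 among Winifred, Isaac, Diana, Judith.
Winifred is living and takes 1/16.
Isaac is living and takes 1/16.
Diana is living and takes 1/16.
Judith is living and takes 1/16.
Victor is living and takes 1/8.
Prudence is living and takes 1/4.
Tessa is living and takes 1/8.
Beatrice is living and takes 1/4.

Beatrice 1/4; Diana 1/16; Isaac 1/16; Judith 1/16; Prudence 1/4; Tessa 1/8; Victor 1/8; Winifred 1/16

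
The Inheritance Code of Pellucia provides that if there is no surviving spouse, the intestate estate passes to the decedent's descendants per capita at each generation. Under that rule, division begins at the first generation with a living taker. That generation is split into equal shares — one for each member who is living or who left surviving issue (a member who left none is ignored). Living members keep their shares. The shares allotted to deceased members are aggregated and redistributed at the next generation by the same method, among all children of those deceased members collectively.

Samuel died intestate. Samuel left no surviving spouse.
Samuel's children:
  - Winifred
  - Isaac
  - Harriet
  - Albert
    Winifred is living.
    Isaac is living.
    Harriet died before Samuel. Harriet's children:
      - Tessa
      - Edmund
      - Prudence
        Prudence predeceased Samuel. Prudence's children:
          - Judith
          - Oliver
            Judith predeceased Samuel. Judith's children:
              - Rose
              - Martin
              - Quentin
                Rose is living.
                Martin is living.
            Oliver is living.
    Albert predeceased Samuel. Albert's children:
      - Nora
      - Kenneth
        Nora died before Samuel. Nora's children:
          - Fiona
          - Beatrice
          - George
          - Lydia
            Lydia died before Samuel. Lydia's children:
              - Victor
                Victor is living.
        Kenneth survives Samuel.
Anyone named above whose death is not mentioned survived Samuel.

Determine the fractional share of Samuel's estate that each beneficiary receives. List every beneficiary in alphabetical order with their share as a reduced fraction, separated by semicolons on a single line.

There is no surviving spouse, so the entire estate passes to Samuel's descendants per capita at each generation.
At generation 1 (Winifred, Isaac, Harriet, Albert) there are 4 shares of (1)/4 = 1/4 each.
Living: Winifred and Isaac — each takes 1/4.
Deceased: Harriet and Albert. Their combined 1/2 is pooled and carried to generation 2.
At generation 2 (Tessa, Edmund, Prudence, Nora, Kenneth) there are 5 shares of (1/2)/5 = 1/10 each.
Living: Tessa, Edmund, and Kenneth — each takes 1/10.
Deceased: Prudence and Nora. Their combined 1/5 is pooled and carried to generation 3.
At generation 3 (Judith, Oliver, Fiona, Beatrice, George, Lydia) there are 6 shares of (1/5)/6 = 1/30 each.
Living: Oliver, Fiona, Beatrice, and George — each takes 1/30.
Deceased: Judith and Lydia. Their combined 1/15 is pooled and carried to generation 4.
At generation 4 (Rose, Martin, Quentin, Victor) there are 4 shares of (1/15)/4 = 1/60 each.
Living: Rose, Martin, Quentin, and Victor — each takes 1/60.

Beatrice 1/30; Edmund 1/10; Fiona 1/30; George 1/30; Isaac 1/4; Kenneth 1/10; Martin 1/60; Oliver 1/30; Quentin 1/60; Rose 1/60; Tessa 1/10; Victor 1/60; Winifred 1/4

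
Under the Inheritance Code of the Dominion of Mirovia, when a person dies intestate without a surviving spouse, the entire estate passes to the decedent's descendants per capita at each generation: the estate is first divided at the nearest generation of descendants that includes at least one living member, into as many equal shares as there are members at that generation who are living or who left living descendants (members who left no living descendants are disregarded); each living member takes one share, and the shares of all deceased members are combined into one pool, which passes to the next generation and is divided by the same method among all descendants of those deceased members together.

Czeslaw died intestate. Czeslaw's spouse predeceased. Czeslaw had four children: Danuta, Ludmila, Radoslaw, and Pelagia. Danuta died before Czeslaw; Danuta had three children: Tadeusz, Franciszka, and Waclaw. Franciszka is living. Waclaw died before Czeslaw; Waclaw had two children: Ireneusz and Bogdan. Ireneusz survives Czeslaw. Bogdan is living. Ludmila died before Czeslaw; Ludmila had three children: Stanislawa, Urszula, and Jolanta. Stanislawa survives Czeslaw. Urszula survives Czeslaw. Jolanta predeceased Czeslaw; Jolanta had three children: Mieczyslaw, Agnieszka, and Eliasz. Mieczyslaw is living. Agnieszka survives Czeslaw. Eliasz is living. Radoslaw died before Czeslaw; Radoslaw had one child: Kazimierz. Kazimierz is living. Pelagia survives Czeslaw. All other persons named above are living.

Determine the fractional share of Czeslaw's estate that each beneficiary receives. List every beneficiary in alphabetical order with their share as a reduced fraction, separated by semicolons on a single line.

Agnieszka 3/70; Bogdan 3/70; Eliasz 3/70; Franciszka 3/28; Ireneusz 3/70; Kazimierz 3/28; Mieczyslaw 3/70; Pelagia 1/4; Stanislawa 3/28; Tadeusz 3/28; Urszula 3/28

There is no surviving spouse, so the entire estate passes to Czeslaw's descendants per capita at each generation.
At generation 1 (Danuta, Ludmila, Radoslaw, Pelagia) there are 4 shares of (1)/4 = 1/4 each.
Living: Pelagia — each takes 1/4.
Deceased: Danuta, Ludmila, and Radoslaw. Their combined 3/4 is pooled and carried to generation 2.
At generation 2 (Tadeusz, Franciszka, Waclaw, Stanislawa, Urszula, Jolanta, Kazimierz) there are 7 shares of (3/4)/7 = 3/28 each.
Living: Tadeusz, Franciszka, Stanislawa, Urszula, and Kazimierz — each takes 3/28.
Deceased: Waclaw and Jolanta. Their combined 3/14 is pooled and carried to generation 3.
At generation 3 (Ireneusz, Bogdan, Mieczyslaw, Agnieszka, Eliasz) there are 5 shares of (3/14)/5 = 3/70 each.
Living: Ireneusz, Bogdan, Mieczyslaw, Agnieszka, and Eliasz — each takes 3/70.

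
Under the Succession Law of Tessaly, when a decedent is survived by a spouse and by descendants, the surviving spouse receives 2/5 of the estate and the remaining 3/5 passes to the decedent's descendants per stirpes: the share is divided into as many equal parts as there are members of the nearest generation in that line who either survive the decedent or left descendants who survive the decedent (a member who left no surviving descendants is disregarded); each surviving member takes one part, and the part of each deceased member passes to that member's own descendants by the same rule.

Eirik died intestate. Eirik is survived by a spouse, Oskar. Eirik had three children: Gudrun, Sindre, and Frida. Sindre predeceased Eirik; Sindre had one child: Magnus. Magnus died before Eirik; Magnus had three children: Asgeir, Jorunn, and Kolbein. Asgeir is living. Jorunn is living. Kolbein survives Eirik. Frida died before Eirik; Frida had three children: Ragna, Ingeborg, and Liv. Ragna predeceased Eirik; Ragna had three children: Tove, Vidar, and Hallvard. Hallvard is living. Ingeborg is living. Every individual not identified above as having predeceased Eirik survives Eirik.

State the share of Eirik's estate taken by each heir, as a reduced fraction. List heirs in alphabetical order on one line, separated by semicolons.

Asgeir 1/15; Gudrun 1/5; Hallvard 1/45; Ingeborg 1/15; Jorunn 1/15; Kolbein 1/15; Liv 1/15; Oskar 2/5; Tove 1/45; Vidar 1/45

Oskar, as surviving spouse, takes 2/5.
The remaining 3/5 passes to Eirik's descendants per stirpes.
The 3/5 is divided into 3 equal shares of 1/5 among Gudrun, Sindre, Frida.
Gudrun is living and takes 1/5.
Sindre predeceased; the 1/5 allotted to Sindre's branch passes to Sindre's issue by representation.
Magnus's line is the sole branch at this level, so the full 1/5 passes to Magnus's issue by representation.
The 1/5 is divided into 3 equal shares of 1/15 among Asgeir, Jorunn, Kolbein.
Asgeir is living and takes 1/15.
Jorunn is living and takes 1/15.
Kolbein is living and takes 1/15.
Frida predeceased; the 1/5 allotted to Frida's branch passes to Frida's issue by representation.
The 1/5 is divided into 3 equal shares of 1/15 among Ragna, Ingeborg, Liv.
Ragna predeceased; the 1/15 allotted to Ragna's branch passes to Ragna's issue by representation.
The 1/15 is divided into 3 equal shares of 1/45 among Tove, Vidar, Hallvard.
Tove is living and takes 1/45.
Vidar is living and takes 1/45.
Hallvard is living and takes 1/45.
Ingeborg is living and takes 1/15.
Liv is living and takes 1/15.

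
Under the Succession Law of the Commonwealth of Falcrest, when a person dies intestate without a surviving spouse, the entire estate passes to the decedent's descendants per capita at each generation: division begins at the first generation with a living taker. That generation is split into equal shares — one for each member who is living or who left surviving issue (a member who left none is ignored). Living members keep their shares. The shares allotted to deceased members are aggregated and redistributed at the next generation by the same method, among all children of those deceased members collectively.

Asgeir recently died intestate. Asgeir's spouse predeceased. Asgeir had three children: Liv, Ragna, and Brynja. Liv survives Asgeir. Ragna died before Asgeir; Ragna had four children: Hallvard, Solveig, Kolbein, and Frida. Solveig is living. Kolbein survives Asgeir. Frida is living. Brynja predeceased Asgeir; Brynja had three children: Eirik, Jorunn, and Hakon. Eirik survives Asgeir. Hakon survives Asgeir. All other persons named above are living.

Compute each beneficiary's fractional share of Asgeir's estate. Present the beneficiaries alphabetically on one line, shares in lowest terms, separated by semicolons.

There is no surviving spouse, so the entire estate passes to Asgeir's descendants per capita at each generation.
At generation 1 (Liv, Ragna, Brynja) there are 3 shares of (1)/3 = 1/3 each.
Living: Liv — each takes 1/3.
Deceased: Ragna and Brynja. Their combined 2/3 is pooled and carried to generation 2.
At generation 2 (Hallvard, Solveig, Kolbein, Frida, Eirik, Jorunn, Hakon) there are 7 shares of (2/3)/7 = 2/21 each.
Living: Hallvard, Solveig, Kolbein, Frida, Eirik, Jorunn, and Hakon — each takes 2/21.

Eirik 2/21; Frida 2/21; Hakon 2/21; Hallvard 2/21; Jorunn 2/21; Kolbein 2/21; Liv 1/3; Solveig 2/21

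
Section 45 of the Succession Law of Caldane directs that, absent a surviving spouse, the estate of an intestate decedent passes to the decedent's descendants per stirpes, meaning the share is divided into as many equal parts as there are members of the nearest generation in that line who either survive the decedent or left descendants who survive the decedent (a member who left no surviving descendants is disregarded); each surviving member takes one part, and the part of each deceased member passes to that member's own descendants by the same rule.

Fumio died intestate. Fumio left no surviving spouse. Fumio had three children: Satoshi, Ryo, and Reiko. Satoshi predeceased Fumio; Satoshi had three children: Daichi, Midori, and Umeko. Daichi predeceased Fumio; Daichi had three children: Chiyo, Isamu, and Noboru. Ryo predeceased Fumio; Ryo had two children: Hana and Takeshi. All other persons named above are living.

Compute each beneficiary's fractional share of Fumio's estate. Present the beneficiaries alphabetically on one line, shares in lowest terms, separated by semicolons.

There is no surviving spouse, so the entire estate passes to Fumio's descendants per stirpes.
The estate is divided into 3 equal shares of 1/3 among Satoshi, Ryo, Reiko.
Satoshi predeceased; the 1/3 allotted to Satoshi's branch passes to Satoshi's issue by representation.
The 1/3 is divided into 3 equal shares of 1/9 among Daichi, Midori, Umeko.
Daichi predeceased; the 1/9 allotted to Daichi's branch passes to Daichi's issue by representation.
The 1/9 is divided into 3 equal shares of 1/27 among Chiyo, Isamu, Noboru.
Chiyo is living and takes 1/27.
Isamu is living and takes 1/27.
Noboru is living and takes 1/27.
Midori is living and takes 1/9.
Umeko is living and takes 1/9.
Ryo predeceased; the 1/3 allotted to Ryo's branch passes to Ryo's issue by representation.
The 1/3 is divided into 2 equal shares of 1/6 among Hana, Takeshi.
Hana is living and takes 1/6.
Takeshi is living and takes 1/6.
Reiko is living and takes 1/3.

Chiyo 1/27; Hana 1/6; Isamu 1/27; Midori 1/9; Noboru 1/27; Reiko 1/3; Takeshi 1/6; Umeko 1/9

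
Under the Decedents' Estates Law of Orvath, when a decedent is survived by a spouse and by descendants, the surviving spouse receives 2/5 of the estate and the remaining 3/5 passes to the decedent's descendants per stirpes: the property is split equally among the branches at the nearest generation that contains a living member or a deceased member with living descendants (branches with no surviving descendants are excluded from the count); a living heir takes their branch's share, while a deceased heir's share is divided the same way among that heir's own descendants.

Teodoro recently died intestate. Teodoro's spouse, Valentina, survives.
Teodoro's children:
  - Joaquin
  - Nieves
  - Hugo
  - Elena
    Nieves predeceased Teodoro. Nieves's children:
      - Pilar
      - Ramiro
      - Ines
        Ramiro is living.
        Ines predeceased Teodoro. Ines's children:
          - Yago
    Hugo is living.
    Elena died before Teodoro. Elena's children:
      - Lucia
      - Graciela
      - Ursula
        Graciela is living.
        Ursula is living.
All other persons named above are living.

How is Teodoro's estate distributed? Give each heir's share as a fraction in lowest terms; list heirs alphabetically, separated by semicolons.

Valentina, as surviving spouse, takes 2/5.
The remaining 3/5 passes to Teodoro's descendants per stirpes.
The 3/5 is divided into 4 equal shares of 3/20 among Joaquin, Nieves, Hugo, Elena.
Joaquin is living and takes 3/20.
Nieves predeceased; the 3/20 allotted to Nieves's branch passes to Nieves's issue by representation.
The 3/20 is divided into 3 equal shares of 1/20 among Pilar, Ramiro, Ines.
Pilar is living and takes 1/20.
Ramiro is living and takes 1/20.
Ines predeceased; the 1/20 allotted to Ines's branch passes to Ines's issue by representation.
Yago is the sole taker at this level and receives the full 1/20.
Hugo is living and takes 3/20.
Elena predeceased; the 3/20 allotted to Elena's branch passes to Elena's issue by representation.
The 3/20 is divided into 3 equal shares of 1/20 among Lucia, Graciela, Ursula.
Lucia is living and takes 1/20.
Graciela is living and takes 1/20.
Ursula is living and takes 1/20.

Graciela 1/20; Hugo 3/20; Joaquin 3/20; Lucia 1/20; Pilar 1/20; Ramiro 1/20; Ursula 1/20; Valentina 2/5; Yago 1/20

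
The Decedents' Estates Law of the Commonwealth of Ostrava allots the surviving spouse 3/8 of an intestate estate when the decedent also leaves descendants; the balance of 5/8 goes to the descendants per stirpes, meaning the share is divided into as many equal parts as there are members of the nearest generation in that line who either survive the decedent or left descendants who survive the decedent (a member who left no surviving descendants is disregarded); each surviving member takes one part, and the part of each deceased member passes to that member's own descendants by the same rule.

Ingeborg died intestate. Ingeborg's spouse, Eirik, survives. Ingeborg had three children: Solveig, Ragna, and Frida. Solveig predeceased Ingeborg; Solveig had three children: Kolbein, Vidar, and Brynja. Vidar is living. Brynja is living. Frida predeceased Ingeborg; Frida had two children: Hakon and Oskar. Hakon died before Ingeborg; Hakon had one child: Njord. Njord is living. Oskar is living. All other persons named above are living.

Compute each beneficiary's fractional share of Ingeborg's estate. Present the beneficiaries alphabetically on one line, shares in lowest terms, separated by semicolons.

Brynja 5/72; Eirik 3/8; Kolbein 5/72; Njord 5/48; Oskar 5/48; Ragna 5/24; Vidar 5/72

Eirik, as surviving spouse, takes 3/8.
The remaining 5/8 passes to Ingeborg's descendants per stirpes.
The 5/8 is divided into 3 equal shares of 5/24 among Solveig, Ragna, Frida.
Solveig predeceased; the 5/24 allotted to Solveig's branch passes to Solveig's issue by representation.
The 5/24 is divided into 3 equal shares of 5/72 among Kolbein, Vidar, Brynja.
Kolbein is living and takes 5/72.
Vidar is living and takes 5/72.
Brynja is living and takes 5/72.
Ragna is living and takes 5/24.
Frida predeceased; the 5/24 allotted to Frida's branch passes to Frida's issue by representation.
The 5/24 is divided into 2 equal shares of 5/48 among Hakon, Oskar.
Hakon predeceased; the 5/48 allotted to Hakon's branch passes to Hakon's issue by representation.
Njord is the sole taker at this level and receives the full 5/48.
Oskar is living and takes 5/48.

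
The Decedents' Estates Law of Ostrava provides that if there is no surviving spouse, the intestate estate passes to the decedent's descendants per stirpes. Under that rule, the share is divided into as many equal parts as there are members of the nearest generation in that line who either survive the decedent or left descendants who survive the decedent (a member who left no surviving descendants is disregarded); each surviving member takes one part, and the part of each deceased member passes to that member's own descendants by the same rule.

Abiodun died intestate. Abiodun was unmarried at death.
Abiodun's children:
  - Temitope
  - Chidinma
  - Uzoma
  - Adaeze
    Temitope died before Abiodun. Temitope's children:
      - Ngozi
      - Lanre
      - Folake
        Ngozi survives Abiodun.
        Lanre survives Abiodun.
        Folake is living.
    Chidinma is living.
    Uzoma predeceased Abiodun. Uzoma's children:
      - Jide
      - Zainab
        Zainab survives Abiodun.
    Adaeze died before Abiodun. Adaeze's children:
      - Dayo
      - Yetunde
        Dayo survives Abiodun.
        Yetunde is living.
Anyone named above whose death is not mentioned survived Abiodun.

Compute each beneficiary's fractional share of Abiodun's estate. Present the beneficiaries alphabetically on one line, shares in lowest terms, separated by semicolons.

There is no surviving spouse, so the entire estate passes to Abiodun's descendants per stirpes.
The estate is divided into 4 equal shares of 1/4 among Temitope, Chidinma, Uzoma, Adaeze.
Temitope predeceased; the 1/4 allotted to Temitope's branch passes to Temitope's issue by representation.
The 1/4 is divided into 3 equal shares of 1/12 among Ngozi, Lanre, Folake.
Ngozi is living and takes 1/12.
Lanre is living and takes 1/12.
Folake is living and takes 1/12.
Chidinma is living and takes 1/4.
Uzoma predeceased; the 1/4 allotted to Uzoma's branch passes to Uzoma's issue by representation.
The 1/4 is divided into 2 equal shares of 1/8 among Jide, Zainab.
Jide is living and takes 1/8.
Zainab is living and takes 1/8.
Adaeze predeceased; the 1/4 allotted to Adaeze's branch passes to Adaeze's issue by representation.
The 1/4 is divided into 2 equal shares of 1/8 among Dayo, Yetunde.
Dayo is living and takes 1/8.
Yetunde is living and takes 1/8.

Chidinma 1/4; Dayo 1/8; Folake 1/12; Jide 1/8; Lanre 1/12; Ngozi 1/12; Yetunde 1/8; Zainab 1/8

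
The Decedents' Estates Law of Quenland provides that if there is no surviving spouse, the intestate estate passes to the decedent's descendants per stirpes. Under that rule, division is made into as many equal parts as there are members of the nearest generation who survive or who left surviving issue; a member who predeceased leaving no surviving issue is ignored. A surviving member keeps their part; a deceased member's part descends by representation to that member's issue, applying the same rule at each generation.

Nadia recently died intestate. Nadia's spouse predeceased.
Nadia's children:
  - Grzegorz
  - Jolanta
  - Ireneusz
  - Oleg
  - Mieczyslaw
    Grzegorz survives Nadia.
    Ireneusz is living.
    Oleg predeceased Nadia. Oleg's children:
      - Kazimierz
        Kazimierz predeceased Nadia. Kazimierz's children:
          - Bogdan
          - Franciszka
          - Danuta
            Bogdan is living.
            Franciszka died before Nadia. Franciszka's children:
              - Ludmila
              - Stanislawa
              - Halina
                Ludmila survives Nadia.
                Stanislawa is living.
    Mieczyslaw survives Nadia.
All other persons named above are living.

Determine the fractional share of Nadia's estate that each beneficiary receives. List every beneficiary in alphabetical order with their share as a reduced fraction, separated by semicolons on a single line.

There is no surviving spouse, so the entire estate passes to Nadia's descendants per stirpes.
The estate is divided into 5 equal shares of 1/5 among Grzegorz, Jolanta, Ireneusz, Oleg, Mieczyslaw.
Grzegorz is living and takes 1/5.
Jolanta is living and takes 1/5.
Ireneusz is living and takes 1/5.
Oleg predeceased; the 1/5 allotted to Oleg's branch passes to Oleg's issue by representation.
Kazimierz's line is the sole branch at this level, so the full 1/5 passes to Kazimierz's issue by representation.
The 1/5 is divided into 3 equal shares of 1/15 among Bogdan, Franciszka, Danuta.
Bogdan is living and takes 1/15.
Franciszka predeceased; the 1/15 allotted to Franciszka's branch passes to Franciszka's issue by representation.
The 1/15 is divided into 3 equal shares of 1/45 among Ludmila, Stanislawa, Halina.
Ludmila is living and takes 1/45.
Stanislawa is living and takes 1/45.
Halina is living and takes 1/45.
Danuta is living and takes 1/15.
Mieczyslaw is living and takes 1/5.

Bogdan 1/15; Danuta 1/15; Grzegorz 1/5; Halina 1/45; Ireneusz 1/5; Jolanta 1/5; Ludmila 1/45; Mieczyslaw 1/5; Stanislawa 1/45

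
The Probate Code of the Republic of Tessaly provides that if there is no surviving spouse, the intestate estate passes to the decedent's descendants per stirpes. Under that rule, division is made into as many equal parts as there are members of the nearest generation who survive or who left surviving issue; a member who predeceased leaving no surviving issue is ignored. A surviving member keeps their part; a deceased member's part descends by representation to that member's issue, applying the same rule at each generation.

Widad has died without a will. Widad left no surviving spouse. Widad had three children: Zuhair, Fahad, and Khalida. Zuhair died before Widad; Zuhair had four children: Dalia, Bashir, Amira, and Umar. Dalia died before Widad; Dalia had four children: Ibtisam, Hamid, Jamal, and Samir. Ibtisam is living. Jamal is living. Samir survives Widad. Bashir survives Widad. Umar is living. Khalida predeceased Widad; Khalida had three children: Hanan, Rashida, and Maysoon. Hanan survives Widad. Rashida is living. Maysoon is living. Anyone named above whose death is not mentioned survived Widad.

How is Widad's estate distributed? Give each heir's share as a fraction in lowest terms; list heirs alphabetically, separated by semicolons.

Amira 1/12; Bashir 1/12; Fahad 1/3; Hamid 1/48; Hanan 1/9; Ibtisam 1/48; Jamal 1/48; Maysoon 1/9; Rashida 1/9; Samir 1/48; Umar 1/12

There is no surviving spouse, so the entire estate passes to Widad's descendants per stirpes.
The estate is divided into 3 equal shares of 1/3 among Zuhair, Fahad, Khalida.
Zuhair predeceased; the 1/3 allotted to Zuhair's branch passes to Zuhair's issue by representation.
The 1/3 is divided into 4 equal shares of 1/12 among Dalia, Bashir, Amira, Umar.
Dalia predeceased; the 1/12 allotted to Dalia's branch passes to Dalia's issue by representation.
The 1/12 is divided into 4 equal shares of 1/48 among Ibtisam, Hamid, Jamal, Samir.
Ibtisam is living and takes 1/48.
Hamid is living and takes 1/48.
Jamal is living and takes 1/48.
Samir is living and takes 1/48.
Bashir is living and takes 1/12.
Amira is living and takes 1/12.
Umar is living and takes 1/12.
Fahad is living and takes 1/3.
Khalida predeceased; the 1/3 allotted to Khalida's branch passes to Khalida's issue by representation.
The 1/3 is divided into 3 equal shares of 1/9 among Hanan, Rashida, Maysoon.
Hanan is living and takes 1/9.
Rashida is living and takes 1/9.
Maysoon is living and takes 1/9.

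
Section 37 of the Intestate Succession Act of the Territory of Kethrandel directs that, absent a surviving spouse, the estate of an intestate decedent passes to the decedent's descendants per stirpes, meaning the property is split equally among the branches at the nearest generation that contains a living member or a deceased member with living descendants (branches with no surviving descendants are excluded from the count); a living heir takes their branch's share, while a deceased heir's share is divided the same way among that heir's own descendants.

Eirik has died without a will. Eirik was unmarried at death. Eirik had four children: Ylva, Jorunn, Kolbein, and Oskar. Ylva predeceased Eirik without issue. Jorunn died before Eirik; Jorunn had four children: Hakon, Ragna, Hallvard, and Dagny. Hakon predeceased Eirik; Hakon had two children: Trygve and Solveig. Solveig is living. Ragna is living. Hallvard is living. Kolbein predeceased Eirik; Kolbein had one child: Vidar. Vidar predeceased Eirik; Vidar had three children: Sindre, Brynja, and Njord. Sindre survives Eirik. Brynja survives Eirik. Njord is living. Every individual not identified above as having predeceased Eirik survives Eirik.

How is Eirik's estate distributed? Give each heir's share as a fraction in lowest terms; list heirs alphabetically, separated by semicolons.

There is no surviving spouse, so the entire estate passes to Eirik's descendants per stirpes.
Ylva left no surviving issue, so that branch lapses and is disregarded.
The estate is divided into 3 equal shares of 1/3 among Jorunn, Kolbein, Oskar.
Jorunn predeceased; the 1/3 allotted to Jorunn's branch passes to Jorunn's issue by representation.
The 1/3 is divided into 4 equal shares of 1/12 among Hakon, Ragna, Hallvard, Dagny.
Hakon predeceased; the 1/12 allotted to Hakon's branch passes to Hakon's issue by representation.
The 1/12 is divided into 2 equal shares of 1/24 among Trygve, Solveig.
Trygve is living and takes 1/24.
Solveig is living and takes 1/24.
Ragna is living and takes 1/12.
Hallvard is living and takes 1/12.
Dagny is living and takes 1/12.
Kolbein predeceased; the 1/3 allotted to Kolbein's branch passes to Kolbein's issue by representation.
Vidar's line is the sole branch at this level, so the full 1/3 passes to Vidar's issue by representation.
The 1/3 is divided into 3 equal shares of 1/9 among Sindre, Brynja, Njord.
Sindre is living and takes 1/9.
Brynja is living and takes 1/9.
Njord is living and takes 1/9.
Oskar is living and takes 1/3.

Brynja 1/9; Dagny 1/12; Hallvard 1/12; Njord 1/9; Oskar 1/3; Ragna 1/12; Sindre 1/9; Solveig 1/24; Trygve 1/24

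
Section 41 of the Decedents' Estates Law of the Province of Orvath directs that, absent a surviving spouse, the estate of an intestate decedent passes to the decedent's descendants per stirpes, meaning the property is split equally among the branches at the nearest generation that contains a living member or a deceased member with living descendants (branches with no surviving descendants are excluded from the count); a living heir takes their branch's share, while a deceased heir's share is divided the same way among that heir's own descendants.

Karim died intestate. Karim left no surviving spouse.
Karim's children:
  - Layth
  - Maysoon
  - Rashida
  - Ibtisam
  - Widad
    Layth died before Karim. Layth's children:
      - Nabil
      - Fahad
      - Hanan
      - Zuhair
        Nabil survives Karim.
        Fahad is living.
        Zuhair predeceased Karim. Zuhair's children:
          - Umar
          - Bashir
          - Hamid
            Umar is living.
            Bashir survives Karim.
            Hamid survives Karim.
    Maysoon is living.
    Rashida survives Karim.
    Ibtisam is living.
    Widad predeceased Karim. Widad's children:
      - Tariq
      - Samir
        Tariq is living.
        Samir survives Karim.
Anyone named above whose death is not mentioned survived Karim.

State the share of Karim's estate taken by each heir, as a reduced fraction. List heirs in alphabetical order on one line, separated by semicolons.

Bashir 1/60; Fahad 1/20; Hamid 1/60; Hanan 1/20; Ibtisam 1/5; Maysoon 1/5; Nabil 1/20; Rashida 1/5; Samir 1/10; Tariq 1/10; Umar 1/60

There is no surviving spouse, so the entire estate passes to Karim's descendants per stirpes.
The estate is divided into 5 equal shares of 1/5 among Layth, Maysoon, Rashida, Ibtisam, Widad.
Layth predeceased; the 1/5 allotted to Layth's branch passes to Layth's issue by representation.
The 1/5 is divided into 4 equal shares of 1/20 among Nabil, Fahad, Hanan, Zuhair.
Nabil is living and takes 1/20.
Fahad is living and takes 1/20.
Hanan is living and takes 1/20.
Zuhair predeceased; the 1/20 allotted to Zuhair's branch passes to Zuhair's issue by representation.
The 1/20 is divided into 3 equal shares of 1/60 among Umar, Bashir, Hamid.
Umar is living and takes 1/60.
Bashir is living and takes 1/60.
Hamid is living and takes 1/60.
Maysoon is living and takes 1/5.
Rashida is living and takes 1/5.
Ibtisam is living and takes 1/5.
Widad predeceased; the 1/5 allotted to Widad's branch passes to Widad's issue by representation.
The 1/5 is divided into 2 equal shares of 1/10 among Tariq, Samir.
Tariq is living and takes 1/10.
Samir is living and takes 1/10.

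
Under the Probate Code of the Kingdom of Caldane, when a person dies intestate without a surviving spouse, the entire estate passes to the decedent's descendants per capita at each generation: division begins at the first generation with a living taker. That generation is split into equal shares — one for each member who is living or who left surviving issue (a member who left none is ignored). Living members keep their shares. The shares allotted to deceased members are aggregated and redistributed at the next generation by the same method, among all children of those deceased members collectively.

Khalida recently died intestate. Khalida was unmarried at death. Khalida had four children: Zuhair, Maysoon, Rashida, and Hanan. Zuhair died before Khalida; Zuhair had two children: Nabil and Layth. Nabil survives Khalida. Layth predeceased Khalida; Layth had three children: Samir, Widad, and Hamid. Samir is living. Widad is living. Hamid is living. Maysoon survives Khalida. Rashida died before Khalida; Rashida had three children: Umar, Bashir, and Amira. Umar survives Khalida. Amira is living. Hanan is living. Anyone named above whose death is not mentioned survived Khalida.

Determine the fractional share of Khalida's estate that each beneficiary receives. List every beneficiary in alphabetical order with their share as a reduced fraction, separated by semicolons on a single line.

Amira 1/10; Bashir 1/10; Hamid 1/30; Hanan 1/4; Maysoon 1/4; Nabil 1/10; Samir 1/30; Umar 1/10; Widad 1/30

There is no surviving spouse, so the entire estate passes to Khalida's descendants per capita at each generation.
At generation 1 (Zuhair, Maysoon, Rashida, Hanan) there are 4 shares of (1)/4 = 1/4 each.
Living: Maysoon and Hanan — each takes 1/4.
Deceased: Zuhair and Rashida. Their combined 1/2 is pooled and carried to generation 2.
At generation 2 (Nabil, Layth, Umar, Bashir, Amira) there are 5 shares of (1/2)/5 = 1/10 each.
Living: Nabil, Umar, Bashir, and Amira — each takes 1/10.
Deceased: Layth. That 1/10 share is carried to generation 3.
At generation 3 (Samir, Widad, Hamid) there are 3 shares of (1/10)/3 = 1/30 each.
Living: Samir, Widad, and Hamid — each takes 1/30.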